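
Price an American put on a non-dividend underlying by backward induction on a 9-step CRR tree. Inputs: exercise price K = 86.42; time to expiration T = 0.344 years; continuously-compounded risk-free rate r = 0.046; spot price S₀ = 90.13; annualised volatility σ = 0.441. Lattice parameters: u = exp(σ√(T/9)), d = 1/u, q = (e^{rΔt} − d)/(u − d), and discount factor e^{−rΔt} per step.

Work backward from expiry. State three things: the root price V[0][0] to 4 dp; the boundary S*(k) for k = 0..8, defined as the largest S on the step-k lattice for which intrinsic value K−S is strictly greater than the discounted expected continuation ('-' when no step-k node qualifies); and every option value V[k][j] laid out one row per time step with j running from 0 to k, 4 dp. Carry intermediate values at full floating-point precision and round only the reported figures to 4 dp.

price = 6.9560
boundary = - - - - - 58.5666 63.8401 69.5885 75.8545
tree:
6.9560
9.7687 4.0378
13.3483 6.0580 1.9383
17.6814 8.8619 3.1457 0.6819
22.6182 12.5789 5.0043 1.2121 0.1294
27.8534 17.2214 7.7660 2.1322 0.2536 0.0000
32.6913 22.5799 11.6760 3.7024 0.4968 0.0000 0.0000
37.1296 27.8534 16.8315 6.3232 0.9733 0.0000 0.0000 0.0000
41.2013 32.6913 22.5799 10.5655 1.9067 0.0000 0.0000 0.0000 0.0000
44.9366 37.1296 27.8534 16.8315 3.7352 0.0000 0.0000 0.0000 0.0000 0.0000

Δt=0.03822  u=1.09004  d=0.91739  q=0.48865  discount=0.99824
step 9 (expiry): payoffs max(K−S,0) = 44.9366 37.1296 27.8534 16.8315 3.7352 0.0000 0.0000 0.0000 0.0000 0.0000
step 8: (k=8,j=0): S=45.2187, (K−S)⁺=41.2013, hold=41.0495 ⇒ V=41.2013 exercise | (k=8,j=1): S=53.7287, (K−S)⁺=32.6913, hold=32.5395 ⇒ V=32.6913 exercise | (k=8,j=2): S=63.8401, (K−S)⁺=22.5799, hold=22.4280 ⇒ V=22.5799 exercise | (k=8,j=3): S=75.8545, (K−S)⁺=10.5655, hold=10.4136 ⇒ V=10.5655 exercise | (k=8,j=4): S=90.1300, (K−S)⁺=0.0000, hold=1.9067 ⇒ V=1.9067 continue | (k=8,j=5): S=107.0920, (K−S)⁺=0.0000, hold=0.0000 ⇒ V=0.0000 continue | (k=8,j=6): S=127.2462, (K−S)⁺=0.0000, hold=0.0000 ⇒ V=0.0000 continue | (k=8,j=7): S=151.1933, (K−S)⁺=0.0000, hold=0.0000 ⇒ V=0.0000 continue | (k=8,j=8): S=179.6472, (K−S)⁺=0.0000, hold=0.0000 ⇒ V=0.0000 continue  boundary S*=75.8545
step 7: (k=7,j=0): S=49.2904, (K−S)⁺=37.1296, hold=36.9778 ⇒ V=37.1296 exercise | (k=7,j=1): S=58.5666, (K−S)⁺=27.8534, hold=27.7016 ⇒ V=27.8534 exercise | (k=7,j=2): S=69.5885, (K−S)⁺=16.8315, hold=16.6796 ⇒ V=16.8315 exercise | (k=7,j=3): S=82.6848, (K−S)⁺=3.7352, hold=6.3232 ⇒ V=6.3232 continue | (k=7,j=4): S=98.2456, (K−S)⁺=0.0000, hold=0.9733 ⇒ V=0.9733 continue | (k=7,j=5): S=116.7350, (K−S)⁺=0.0000, hold=0.0000 ⇒ V=0.0000 continue | (k=7,j=6): S=138.7039, (K−S)⁺=0.0000, hold=0.0000 ⇒ V=0.0000 continue | (k=7,j=7): S=164.8073, (K−S)⁺=0.0000, hold=0.0000 ⇒ V=0.0000 continue  boundary S*=69.5885
step 6: (k=6,j=0): S=53.7287, (K−S)⁺=32.6913, hold=32.5395 ⇒ V=32.6913 exercise | (k=6,j=1): S=63.8401, (K−S)⁺=22.5799, hold=22.4280 ⇒ V=22.5799 exercise | (k=6,j=2): S=75.8545, (K−S)⁺=10.5655, hold=11.6760 ⇒ V=11.6760 continue | (k=6,j=3): S=90.1300, (K−S)⁺=0.0000, hold=3.7024 ⇒ V=3.7024 continue | (k=6,j=4): S=107.0920, (K−S)⁺=0.0000, hold=0.4968 ⇒ V=0.4968 continue | (k=6,j=5): S=127.2462, (K−S)⁺=0.0000, hold=0.0000 ⇒ V=0.0000 continue | (k=6,j=6): S=151.1933, (K−S)⁺=0.0000, hold=0.0000 ⇒ V=0.0000 continue  boundary S*=63.8401
step 5: (k=5,j=0): S=58.5666, (K−S)⁺=27.8534, hold=27.7016 ⇒ V=27.8534 exercise | (k=5,j=1): S=69.5885, (K−S)⁺=16.8315, hold=17.2214 ⇒ V=17.2214 continue | (k=5,j=2): S=82.6848, (K−S)⁺=3.7352, hold=7.7660 ⇒ V=7.7660 continue | (k=5,j=3): S=98.2456, (K−S)⁺=0.0000, hold=2.1322 ⇒ V=2.1322 continue | (k=5,j=4): S=116.7350, (K−S)⁺=0.0000, hold=0.2536 ⇒ V=0.2536 continue | (k=5,j=5): S=138.7039, (K−S)⁺=0.0000, hold=0.0000 ⇒ V=0.0000 continue  boundary S*=58.5666
step 4: (k=4,j=0): S=63.8401, (K−S)⁺=22.5799, hold=22.6182 ⇒ V=22.6182 continue | (k=4,j=1): S=75.8545, (K−S)⁺=10.5655, hold=12.5789 ⇒ V=12.5789 continue | (k=4,j=2): S=90.1300, (K−S)⁺=0.0000, hold=5.0043 ⇒ V=5.0043 continue | (k=4,j=3): S=107.0920, (K−S)⁺=0.0000, hold=1.2121 ⇒ V=1.2121 continue | (k=4,j=4): S=127.2462, (K−S)⁺=0.0000, hold=0.1294 ⇒ V=0.1294 continue  boundary S*=-
step 3: (k=3,j=0): S=69.5885, (K−S)⁺=16.8315, hold=17.6814 ⇒ V=17.6814 continue | (k=3,j=1): S=82.6848, (K−S)⁺=3.7352, hold=8.8619 ⇒ V=8.8619 continue | (k=3,j=2): S=98.2456, (K−S)⁺=0.0000, hold=3.1457 ⇒ V=3.1457 continue | (k=3,j=3): S=116.7350, (K−S)⁺=0.0000, hold=0.6819 ⇒ V=0.6819 continue  boundary S*=-
step 2: (k=2,j=0): S=75.8545, (K−S)⁺=10.5655, hold=13.3483 ⇒ V=13.3483 continue | (k=2,j=1): S=90.1300, (K−S)⁺=0.0000, hold=6.0580 ⇒ V=6.0580 continue | (k=2,j=2): S=107.0920, (K−S)⁺=0.0000, hold=1.9383 ⇒ V=1.9383 continue  boundary S*=-
step 1: (k=1,j=0): S=82.6848, (K−S)⁺=3.7352, hold=9.7687 ⇒ V=9.7687 continue | (k=1,j=1): S=98.2456, (K−S)⁺=0.0000, hold=4.0378 ⇒ V=4.0378 continue  boundary S*=-
step 0: (k=0,j=0): S=90.1300, (K−S)⁺=0.0000, hold=6.9560 ⇒ V=6.9560 continue  boundary S*=-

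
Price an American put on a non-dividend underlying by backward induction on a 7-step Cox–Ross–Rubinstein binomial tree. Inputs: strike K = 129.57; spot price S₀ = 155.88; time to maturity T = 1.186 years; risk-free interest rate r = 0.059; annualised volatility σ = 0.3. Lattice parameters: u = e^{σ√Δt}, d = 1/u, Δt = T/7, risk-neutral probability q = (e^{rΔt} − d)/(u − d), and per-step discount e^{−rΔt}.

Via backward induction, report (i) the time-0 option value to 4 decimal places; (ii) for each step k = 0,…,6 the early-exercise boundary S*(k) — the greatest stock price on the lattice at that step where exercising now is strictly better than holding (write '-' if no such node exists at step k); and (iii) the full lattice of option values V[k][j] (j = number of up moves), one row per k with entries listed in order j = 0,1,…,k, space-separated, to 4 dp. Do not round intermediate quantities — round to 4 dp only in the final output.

price = 5.8940
boundary = - - - - 95.1206 84.0709 95.1206
tree:
5.8940
9.6267 2.4201
15.2883 4.3712 0.5913
23.4509 7.7392 1.2182 0.0000
34.4494 13.3351 2.5097 0.0000 0.0000
45.4991 22.0972 5.1707 0.0000 0.0000 0.0000
55.2652 34.4494 10.6528 0.0000 0.0000 0.0000 0.0000
63.8968 45.4991 21.9473 0.0000 0.0000 0.0000 0.0000 0.0000

Δt=0.16943, u=1.13143, d=0.88383, q=0.50974, disc=e^(-rΔt)=0.99005
k=7 terminal: V=max(K-S,0) → 63.8968 45.4991 21.9473 0.0000 0.0000 0.0000 0.0000 0.0000
k=6: j=0 S=74.3048 intr=55.2652 cont=53.9764 V=55.2652[EX]; j=1 S=95.1206 intr=34.4494 cont=33.1606 V=34.4494[EX]; j=2 S=121.7678 intr=7.8022 cont=10.6528 V=10.6528[hold]; j=3 S=155.8800 intr=0.0000 cont=0.0000 V=0.0000[hold]; j=4 S=199.5484 intr=0.0000 cont=0.0000 V=0.0000[hold]; j=5 S=255.4501 intr=0.0000 cont=0.0000 V=0.0000[hold]; j=6 S=327.0121 intr=0.0000 cont=0.0000 V=0.0000[hold]  S*(6)=95.1206
k=5: j=0 S=84.0709 intr=45.4991 cont=44.2103 V=45.4991[EX]; j=1 S=107.6227 intr=21.9473 cont=22.0972 V=22.0972[hold]; j=2 S=137.7722 intr=0.0000 cont=5.1707 V=5.1707[hold]; j=3 S=176.3678 intr=0.0000 cont=0.0000 V=0.0000[hold]; j=4 S=225.7756 intr=0.0000 cont=0.0000 V=0.0000[hold]; j=5 S=289.0247 intr=0.0000 cont=0.0000 V=0.0000[hold]  S*(5)=84.0709
k=4: j=0 S=95.1206 intr=34.4494 cont=33.2362 V=34.4494[EX]; j=1 S=121.7678 intr=7.8022 cont=13.3351 V=13.3351[hold]; j=2 S=155.8800 intr=0.0000 cont=2.5097 V=2.5097[hold]; j=3 S=199.5484 intr=0.0000 cont=0.0000 V=0.0000[hold]; j=4 S=255.4501 intr=0.0000 cont=0.0000 V=0.0000[hold]  S*(4)=95.1206
k=3: j=0 S=107.6227 intr=21.9473 cont=23.4509 V=23.4509[hold]; j=1 S=137.7722 intr=0.0000 cont=7.7392 V=7.7392[hold]; j=2 S=176.3678 intr=0.0000 cont=1.2182 V=1.2182[hold]; j=3 S=225.7756 intr=0.0000 cont=0.0000 V=0.0000[hold]  S*(3)=-
k=2: j=0 S=121.7678 intr=7.8022 cont=15.2883 V=15.2883[hold]; j=1 S=155.8800 intr=0.0000 cont=4.3712 V=4.3712[hold]; j=2 S=199.5484 intr=0.0000 cont=0.5913 V=0.5913[hold]  S*(2)=-
k=1: j=0 S=137.7722 intr=0.0000 cont=9.6267 V=9.6267[hold]; j=1 S=176.3678 intr=0.0000 cont=2.4201 V=2.4201[hold]  S*(1)=-
k=0: j=0 S=155.8800 intr=0.0000 cont=5.8940 V=5.8940[hold]  S*(0)=-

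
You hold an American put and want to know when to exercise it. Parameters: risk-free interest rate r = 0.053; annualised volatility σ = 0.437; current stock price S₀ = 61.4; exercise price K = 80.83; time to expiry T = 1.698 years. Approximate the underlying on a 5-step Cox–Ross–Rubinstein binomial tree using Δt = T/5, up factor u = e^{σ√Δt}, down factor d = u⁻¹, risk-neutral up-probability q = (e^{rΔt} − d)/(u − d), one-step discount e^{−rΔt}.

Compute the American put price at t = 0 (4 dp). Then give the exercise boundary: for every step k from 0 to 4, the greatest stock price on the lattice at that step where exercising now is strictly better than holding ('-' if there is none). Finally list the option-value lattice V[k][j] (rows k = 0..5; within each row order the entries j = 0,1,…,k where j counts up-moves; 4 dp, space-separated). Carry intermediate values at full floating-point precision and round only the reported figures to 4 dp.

params: Δt=0.33960 u=1.29003 d=0.77518 q=0.47195 e^(-rΔt)=0.98216
t_5 payoffs: 63.6440 52.2296 33.2341 1.6224 0.0000 0.0000
t_4: node(4,0) S=22.1704 payoff=58.6596 vs cont=57.2177 → 58.6596 [stop]  node(4,1) S=36.8953 payoff=43.9347 vs cont=42.4929 → 43.9347 [stop]  node(4,2) S=61.4000 payoff=19.4300 vs cont=17.9882 → 19.4300 [stop]  node(4,3) S=102.1799 payoff=0.0000 vs cont=0.8414 → 0.8414 [wait]  node(4,4) S=170.0446 payoff=0.0000 vs cont=0.0000 → 0.0000 [wait]  ⇒ S*(4)=61.4000
t_3: node(3,0) S=28.6004 payoff=52.2296 vs cont=50.7877 → 52.2296 [stop]  node(3,1) S=47.5959 payoff=33.2341 vs cont=31.7922 → 33.2341 [stop]  node(3,2) S=79.2076 payoff=1.6224 vs cont=10.4670 → 10.4670 [wait]  node(3,3) S=131.8148 payoff=0.0000 vs cont=0.4364 → 0.4364 [wait]  ⇒ S*(3)=47.5959
t_2: node(2,0) S=36.8953 payoff=43.9347 vs cont=42.4929 → 43.9347 [stop]  node(2,1) S=61.4000 payoff=19.4300 vs cont=22.0879 → 22.0879 [wait]  node(2,2) S=102.1799 payoff=0.0000 vs cont=5.6308 → 5.6308 [wait]  ⇒ S*(2)=36.8953
t_1: node(1,0) S=47.5959 payoff=33.2341 vs cont=33.0243 → 33.2341 [stop]  node(1,1) S=79.2076 payoff=1.6224 vs cont=14.0655 → 14.0655 [wait]  ⇒ S*(1)=47.5959
t_0: node(0,0) S=61.4000 payoff=19.4300 vs cont=23.7560 → 23.7560 [wait]  ⇒ S*(0)=-

price = 23.7560
boundary = - 47.5959 36.8953 47.5959 61.4000
tree:
23.7560
33.2341 14.0655
43.9347 22.0879 5.6308
52.2296 33.2341 10.4670 0.4364
58.6596 43.9347 19.4300 0.8414 0.0000
63.6440 52.2296 33.2341 1.6224 0.0000 0.0000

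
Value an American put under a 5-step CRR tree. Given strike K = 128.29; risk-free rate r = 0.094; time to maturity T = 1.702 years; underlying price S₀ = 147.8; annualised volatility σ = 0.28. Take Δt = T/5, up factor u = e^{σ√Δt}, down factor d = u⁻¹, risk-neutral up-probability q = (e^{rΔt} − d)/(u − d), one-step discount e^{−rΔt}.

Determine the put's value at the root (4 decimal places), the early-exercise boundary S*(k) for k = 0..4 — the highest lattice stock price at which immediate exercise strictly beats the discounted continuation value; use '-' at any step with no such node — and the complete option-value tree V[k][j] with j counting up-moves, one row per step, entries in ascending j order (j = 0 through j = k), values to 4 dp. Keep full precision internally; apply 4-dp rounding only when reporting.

price = 6.1201
boundary = - - 106.6055 90.5382 106.6055
tree:
6.1201
11.7175 2.0485
21.6845 4.5153 0.2165
37.7518 9.9157 0.5061 0.0000
51.3974 21.6845 1.1832 0.0000 0.0000
62.9864 37.7518 2.7660 0.0000 0.0000 0.0000

Δt=0.34040  u=1.17746  d=0.84928  q=0.55833  discount=0.96851
step 5 (expiry): payoffs max(K−S,0) = 62.9864 37.7518 2.7660 0.0000 0.0000 0.0000
step 4: (k=4,j=0): S=76.8926, (K−S)⁺=51.3974, hold=47.3574 ⇒ V=51.3974 exercise | (k=4,j=1): S=106.6055, (K−S)⁺=21.6845, hold=17.6446 ⇒ V=21.6845 exercise | (k=4,j=2): S=147.8000, (K−S)⁺=0.0000, hold=1.1832 ⇒ V=1.1832 continue | (k=4,j=3): S=204.9130, (K−S)⁺=0.0000, hold=0.0000 ⇒ V=0.0000 continue | (k=4,j=4): S=284.0956, (K−S)⁺=0.0000, hold=0.0000 ⇒ V=0.0000 continue  boundary S*=106.6055
step 3: (k=3,j=0): S=90.5382, (K−S)⁺=37.7518, hold=33.7118 ⇒ V=37.7518 exercise | (k=3,j=1): S=125.5240, (K−S)⁺=2.7660, hold=9.9157 ⇒ V=9.9157 continue | (k=3,j=2): S=174.0291, (K−S)⁺=0.0000, hold=0.5061 ⇒ V=0.5061 continue | (k=3,j=3): S=241.2776, (K−S)⁺=0.0000, hold=0.0000 ⇒ V=0.0000 continue  boundary S*=90.5382
step 2: (k=2,j=0): S=106.6055, (K−S)⁺=21.6845, hold=21.5107 ⇒ V=21.6845 exercise | (k=2,j=1): S=147.8000, (K−S)⁺=0.0000, hold=4.5153 ⇒ V=4.5153 continue | (k=2,j=2): S=204.9130, (K−S)⁺=0.0000, hold=0.2165 ⇒ V=0.2165 continue  boundary S*=106.6055
step 1: (k=1,j=0): S=125.5240, (K−S)⁺=2.7660, hold=11.7175 ⇒ V=11.7175 continue | (k=1,j=1): S=174.0291, (K−S)⁺=0.0000, hold=2.0485 ⇒ V=2.0485 continue  boundary S*=-
step 0: (k=0,j=0): S=147.8000, (K−S)⁺=0.0000, hold=6.1201 ⇒ V=6.1201 continue  boundary S*=-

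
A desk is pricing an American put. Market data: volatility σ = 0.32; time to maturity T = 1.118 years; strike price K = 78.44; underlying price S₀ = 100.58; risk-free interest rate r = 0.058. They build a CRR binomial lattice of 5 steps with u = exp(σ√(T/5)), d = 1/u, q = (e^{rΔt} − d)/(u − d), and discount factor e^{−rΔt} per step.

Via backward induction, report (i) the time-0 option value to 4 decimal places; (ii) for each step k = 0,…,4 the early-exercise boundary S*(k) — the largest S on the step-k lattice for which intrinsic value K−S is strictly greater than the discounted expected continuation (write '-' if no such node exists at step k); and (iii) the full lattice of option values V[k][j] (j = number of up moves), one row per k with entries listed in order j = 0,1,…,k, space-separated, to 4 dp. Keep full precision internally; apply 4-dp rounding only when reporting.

params: Δt=0.22360 u=1.16336 d=0.85958 q=0.50521 e^(-rΔt)=0.98711
t_5 payoffs: 31.2411 14.5601 0.0000 0.0000 0.0000 0.0000
t_4: node(4,0) S=54.9096 payoff=23.5304 vs cont=22.5197 → 23.5304 [stop]  node(4,1) S=74.3156 payoff=4.1244 vs cont=7.1114 → 7.1114 [wait]  node(4,2) S=100.5800 payoff=0.0000 vs cont=0.0000 → 0.0000 [wait]  node(4,3) S=136.1267 payoff=0.0000 vs cont=0.0000 → 0.0000 [wait]  node(4,4) S=184.2362 payoff=0.0000 vs cont=0.0000 → 0.0000 [wait]  ⇒ S*(4)=54.9096
t_3: node(3,0) S=63.8799 payoff=14.5601 vs cont=15.0390 → 15.0390 [wait]  node(3,1) S=86.4561 payoff=0.0000 vs cont=3.4733 → 3.4733 [wait]  node(3,2) S=117.0112 payoff=0.0000 vs cont=0.0000 → 0.0000 [wait]  node(3,3) S=158.3650 payoff=0.0000 vs cont=0.0000 → 0.0000 [wait]  ⇒ S*(3)=-
t_2: node(2,0) S=74.3156 payoff=4.1244 vs cont=9.0774 → 9.0774 [wait]  node(2,1) S=100.5800 payoff=0.0000 vs cont=1.6964 → 1.6964 [wait]  node(2,2) S=136.1267 payoff=0.0000 vs cont=0.0000 → 0.0000 [wait]  ⇒ S*(2)=-
t_1: node(1,0) S=86.4561 payoff=0.0000 vs cont=5.2795 → 5.2795 [wait]  node(1,1) S=117.0112 payoff=0.0000 vs cont=0.8285 → 0.8285 [wait]  ⇒ S*(1)=-
t_0: node(0,0) S=100.5800 payoff=0.0000 vs cont=2.9918 → 2.9918 [wait]  ⇒ S*(0)=-

price = 2.9918
boundary = - - - - 54.9096
tree:
2.9918
5.2795 0.8285
9.0774 1.6964 0.0000
15.0390 3.4733 0.0000 0.0000
23.5304 7.1114 0.0000 0.0000 0.0000
31.2411 14.5601 0.0000 0.0000 0.0000 0.0000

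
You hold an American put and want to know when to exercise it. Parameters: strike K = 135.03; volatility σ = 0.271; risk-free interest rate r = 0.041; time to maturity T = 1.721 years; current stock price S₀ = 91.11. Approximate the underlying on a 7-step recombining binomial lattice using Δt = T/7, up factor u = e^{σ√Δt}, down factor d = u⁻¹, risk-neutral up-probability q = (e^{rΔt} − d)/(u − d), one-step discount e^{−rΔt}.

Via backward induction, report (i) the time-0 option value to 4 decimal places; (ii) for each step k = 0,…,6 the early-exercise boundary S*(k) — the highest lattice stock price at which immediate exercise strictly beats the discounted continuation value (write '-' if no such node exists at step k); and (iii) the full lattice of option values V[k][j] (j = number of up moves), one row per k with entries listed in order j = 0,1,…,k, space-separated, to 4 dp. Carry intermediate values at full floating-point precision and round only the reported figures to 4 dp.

price = 43.9200
boundary = 91.1100 79.6542 91.1100 79.6542 91.1100 104.2133 119.2012
tree:
43.9200
55.3758 31.9687
65.3912 43.9200 20.8516
74.1473 55.3758 31.0490 11.2369
81.8024 65.3912 43.9200 19.0084 3.8158
88.4950 74.1473 55.3758 30.8167 7.7717 0.0000
94.3461 81.8024 65.3912 43.9200 15.8288 0.0000 0.0000
99.4615 88.4950 74.1473 55.3758 30.8167 0.0000 0.0000 0.0000

Δt=0.24586, u=1.14382, d=0.87426, q=0.50404, disc=e^(-rΔt)=0.98997
k=7 terminal: V=max(K-S,0) → 99.4615 88.4950 74.1473 55.3758 30.8167 0.0000 0.0000 0.0000
k=6: j=0 S=40.6839 intr=94.3461 cont=92.9918 V=94.3461[EX]; j=1 S=53.2276 intr=81.8024 cont=80.4481 V=81.8024[EX]; j=2 S=69.6388 intr=65.3912 cont=64.0369 V=65.3912[EX]; j=3 S=91.1100 intr=43.9200 cont=42.5657 V=43.9200[EX]; j=4 S=119.2012 intr=15.8288 cont=15.1305 V=15.8288[EX]; j=5 S=155.9535 intr=0.0000 cont=0.0000 V=0.0000[hold]; j=6 S=204.0374 intr=0.0000 cont=0.0000 V=0.0000[hold]  S*(6)=119.2012
k=5: j=0 S=46.5350 intr=88.4950 cont=87.1407 V=88.4950[EX]; j=1 S=60.8827 intr=74.1473 cont=72.7930 V=74.1473[EX]; j=2 S=79.6542 intr=55.3758 cont=54.0215 V=55.3758[EX]; j=3 S=104.2133 intr=30.8167 cont=29.4624 V=30.8167[EX]; j=4 S=136.3446 intr=0.0000 cont=7.7717 V=7.7717[hold]; j=5 S=178.3826 intr=0.0000 cont=0.0000 V=0.0000[hold]  S*(5)=104.2133
k=4: j=0 S=53.2276 intr=81.8024 cont=80.4481 V=81.8024[EX]; j=1 S=69.6388 intr=65.3912 cont=64.0369 V=65.3912[EX]; j=2 S=91.1100 intr=43.9200 cont=42.5657 V=43.9200[EX]; j=3 S=119.2012 intr=15.8288 cont=19.0084 V=19.0084[hold]; j=4 S=155.9535 intr=0.0000 cont=3.8158 V=3.8158[hold]  S*(4)=91.1100
k=3: j=0 S=60.8827 intr=74.1473 cont=72.7930 V=74.1473[EX]; j=1 S=79.6542 intr=55.3758 cont=54.0215 V=55.3758[EX]; j=2 S=104.2133 intr=30.8167 cont=31.0490 V=31.0490[hold]; j=3 S=136.3446 intr=0.0000 cont=11.2369 V=11.2369[hold]  S*(3)=79.6542
k=2: j=0 S=69.6388 intr=65.3912 cont=64.0369 V=65.3912[EX]; j=1 S=91.1100 intr=43.9200 cont=42.6816 V=43.9200[EX]; j=2 S=119.2012 intr=15.8288 cont=20.8516 V=20.8516[hold]  S*(2)=91.1100
k=1: j=0 S=79.6542 intr=55.3758 cont=54.0215 V=55.3758[EX]; j=1 S=104.2133 intr=30.8167 cont=31.9687 V=31.9687[hold]  S*(1)=79.6542
k=0: j=0 S=91.1100 intr=43.9200 cont=43.1406 V=43.9200[EX]  S*(0)=91.1100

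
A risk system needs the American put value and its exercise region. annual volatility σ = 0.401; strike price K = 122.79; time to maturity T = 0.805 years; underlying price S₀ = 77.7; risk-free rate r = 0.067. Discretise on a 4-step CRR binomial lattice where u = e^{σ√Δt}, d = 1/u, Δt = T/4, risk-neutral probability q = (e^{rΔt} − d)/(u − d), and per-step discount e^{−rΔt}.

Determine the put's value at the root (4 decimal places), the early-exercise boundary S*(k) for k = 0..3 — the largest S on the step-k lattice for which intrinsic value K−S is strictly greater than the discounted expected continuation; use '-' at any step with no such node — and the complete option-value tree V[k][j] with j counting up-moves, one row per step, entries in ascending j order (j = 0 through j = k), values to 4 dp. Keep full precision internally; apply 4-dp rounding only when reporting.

price = 45.0900
boundary = 77.7000 64.9075 77.7000 93.0138
tree:
45.0900
57.8825 31.1667
68.5689 45.0900 17.6882
77.4958 57.8825 29.7762 5.7282
84.9530 68.5689 45.0900 11.4443 0.0000

Δt=0.20125, u=1.19709, d=0.83536, q=0.49268, disc=e^(-rΔt)=0.98661
k=4 terminal: V=max(K-S,0) → 84.9530 68.5689 45.0900 11.4443 0.0000
k=3: j=0 S=45.2942 intr=77.4958 cont=75.8513 V=77.4958[EX]; j=1 S=64.9075 intr=57.8825 cont=56.2380 V=57.8825[EX]; j=2 S=93.0138 intr=29.7762 cont=28.1317 V=29.7762[EX]; j=3 S=133.2906 intr=0.0000 cont=5.7282 V=5.7282[hold]  S*(3)=93.0138
k=2: j=0 S=54.2211 intr=68.5689 cont=66.9243 V=68.5689[EX]; j=1 S=77.7000 intr=45.0900 cont=43.4454 V=45.0900[EX]; j=2 S=111.3457 intr=11.4443 cont=17.6882 V=17.6882[hold]  S*(2)=77.7000
k=1: j=0 S=64.9075 intr=57.8825 cont=56.2380 V=57.8825[EX]; j=1 S=93.0138 intr=29.7762 cont=31.1667 V=31.1667[hold]  S*(1)=64.9075
k=0: j=0 S=77.7000 intr=45.0900 cont=44.1213 V=45.0900[EX]  S*(0)=77.7000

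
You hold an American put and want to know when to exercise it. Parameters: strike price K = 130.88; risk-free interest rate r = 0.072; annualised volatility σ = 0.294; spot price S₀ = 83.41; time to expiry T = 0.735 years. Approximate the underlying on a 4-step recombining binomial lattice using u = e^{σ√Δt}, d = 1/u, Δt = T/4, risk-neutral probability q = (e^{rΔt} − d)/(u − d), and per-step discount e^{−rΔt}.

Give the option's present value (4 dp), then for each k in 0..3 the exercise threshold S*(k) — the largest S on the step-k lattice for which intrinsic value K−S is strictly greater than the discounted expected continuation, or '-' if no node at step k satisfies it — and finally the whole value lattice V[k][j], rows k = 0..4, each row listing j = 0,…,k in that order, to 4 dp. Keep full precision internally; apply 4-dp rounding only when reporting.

Δt=0.18375  u=1.13431  d=0.88159  q=0.52123  discount=0.98686
step 4 (expiry): payoffs max(K−S,0) = 80.4965 66.0534 47.4700 23.5594 0.0000
step 3: (k=3,j=0): S=57.1506, (K−S)⁺=73.7294, hold=72.0093 ⇒ V=73.7294 exercise | (k=3,j=1): S=73.5336, (K−S)⁺=57.3464, hold=55.6263 ⇒ V=57.3464 exercise | (k=3,j=2): S=94.6130, (K−S)⁺=36.2670, hold=34.5469 ⇒ V=36.2670 exercise | (k=3,j=3): S=121.7350, (K−S)⁺=9.1450, hold=11.1312 ⇒ V=11.1312 continue  boundary S*=94.6130
step 2: (k=2,j=0): S=64.8266, (K−S)⁺=66.0534, hold=64.3333 ⇒ V=66.0534 exercise | (k=2,j=1): S=83.4100, (K−S)⁺=47.4700, hold=45.7499 ⇒ V=47.4700 exercise | (k=2,j=2): S=107.3206, (K−S)⁺=23.5594, hold=22.8609 ⇒ V=23.5594 exercise  boundary S*=107.3206
step 1: (k=1,j=0): S=73.5336, (K−S)⁺=57.3464, hold=55.6263 ⇒ V=57.3464 exercise | (k=1,j=1): S=94.6130, (K−S)⁺=36.2670, hold=34.5469 ⇒ V=36.2670 exercise  boundary S*=94.6130
step 0: (k=0,j=0): S=83.4100, (K−S)⁺=47.4700, hold=45.7499 ⇒ V=47.4700 exercise  boundary S*=83.4100

price = 47.4700
boundary = 83.4100 94.6130 107.3206 94.6130
tree:
47.4700
57.3464 36.2670
66.0534 47.4700 23.5594
73.7294 57.3464 36.2670 11.1312
80.4965 66.0534 47.4700 23.5594 0.0000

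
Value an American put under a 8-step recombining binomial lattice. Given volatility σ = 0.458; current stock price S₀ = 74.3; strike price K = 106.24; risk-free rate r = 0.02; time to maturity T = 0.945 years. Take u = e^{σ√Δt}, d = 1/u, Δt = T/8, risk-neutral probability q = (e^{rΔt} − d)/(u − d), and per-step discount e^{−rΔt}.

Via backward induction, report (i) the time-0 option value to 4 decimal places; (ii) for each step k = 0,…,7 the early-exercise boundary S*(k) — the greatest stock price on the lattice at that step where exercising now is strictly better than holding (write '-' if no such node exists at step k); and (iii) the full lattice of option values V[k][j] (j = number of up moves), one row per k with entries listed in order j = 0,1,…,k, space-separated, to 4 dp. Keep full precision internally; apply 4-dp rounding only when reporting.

price = 35.4481
boundary = - - 54.2329 46.3340 54.2329 63.4784 74.3000 86.9665
tree:
35.4481
43.6023 26.3657
52.0071 34.2765 17.5138
59.9060 43.0403 24.4959 9.6721
66.6544 52.0071 33.0733 14.8775 3.8088
72.4200 59.9060 42.7616 22.2364 6.5944 0.6642
77.3458 66.6544 52.0071 31.9400 11.3275 1.2519 0.0000
81.5541 72.4200 59.9060 42.7616 19.2735 2.3597 0.0000 0.0000
85.1496 77.3458 66.6544 52.0071 31.9400 4.4478 0.0000 0.0000 0.0000

params: Δt=0.11812 u=1.17048 d=0.85435 q=0.46821 e^(-rΔt)=0.99764
t_8 payoffs: 85.1496 77.3458 66.6544 52.0071 31.9400 4.4478 0.0000 0.0000 0.0000
t_7: node(7,0) S=24.6859 payoff=81.5541 vs cont=81.3034 → 81.5541 [stop]  node(7,1) S=33.8200 payoff=72.4200 vs cont=72.1693 → 72.4200 [stop]  node(7,2) S=46.3340 payoff=59.9060 vs cont=59.6553 → 59.9060 [stop]  node(7,3) S=63.4784 payoff=42.7616 vs cont=42.5109 → 42.7616 [stop]  node(7,4) S=86.9665 payoff=19.2735 vs cont=19.0229 → 19.2735 [stop]  node(7,5) S=119.1455 payoff=0.0000 vs cont=2.3597 → 2.3597 [wait]  node(7,6) S=163.2313 payoff=0.0000 vs cont=0.0000 → 0.0000 [wait]  node(7,7) S=223.6296 payoff=0.0000 vs cont=0.0000 → 0.0000 [wait]  ⇒ S*(7)=86.9665
t_6: node(6,0) S=28.8942 payoff=77.3458 vs cont=77.0951 → 77.3458 [stop]  node(6,1) S=39.5856 payoff=66.6544 vs cont=66.4037 → 66.6544 [stop]  node(6,2) S=54.2329 payoff=52.0071 vs cont=51.7564 → 52.0071 [stop]  node(6,3) S=74.3000 payoff=31.9400 vs cont=31.6893 → 31.9400 [stop]  node(6,4) S=101.7922 payoff=4.4478 vs cont=11.3275 → 11.3275 [wait]  node(6,5) S=139.4571 payoff=0.0000 vs cont=1.2519 → 1.2519 [wait]  node(6,6) S=191.0585 payoff=0.0000 vs cont=0.0000 → 0.0000 [wait]  ⇒ S*(6)=74.3000
t_5: node(5,0) S=33.8200 payoff=72.4200 vs cont=72.1693 → 72.4200 [stop]  node(5,1) S=46.3340 payoff=59.9060 vs cont=59.6553 → 59.9060 [stop]  node(5,2) S=63.4784 payoff=42.7616 vs cont=42.5109 → 42.7616 [stop]  node(5,3) S=86.9665 payoff=19.2735 vs cont=22.2364 → 22.2364 [wait]  node(5,4) S=119.1455 payoff=0.0000 vs cont=6.5944 → 6.5944 [wait]  node(5,5) S=163.2313 payoff=0.0000 vs cont=0.6642 → 0.6642 [wait]  ⇒ S*(5)=63.4784
t_4: node(4,0) S=39.5856 payoff=66.6544 vs cont=66.4037 → 66.6544 [stop]  node(4,1) S=54.2329 payoff=52.0071 vs cont=51.7564 → 52.0071 [stop]  node(4,2) S=74.3000 payoff=31.9400 vs cont=33.0733 → 33.0733 [wait]  node(4,3) S=101.7922 payoff=4.4478 vs cont=14.8775 → 14.8775 [wait]  node(4,4) S=139.4571 payoff=0.0000 vs cont=3.8088 → 3.8088 [wait]  ⇒ S*(4)=54.2329
t_3: node(3,0) S=46.3340 payoff=59.9060 vs cont=59.6553 → 59.9060 [stop]  node(3,1) S=63.4784 payoff=42.7616 vs cont=43.0403 → 43.0403 [wait]  node(3,2) S=86.9665 payoff=19.2735 vs cont=24.4959 → 24.4959 [wait]  node(3,3) S=119.1455 payoff=0.0000 vs cont=9.6721 → 9.6721 [wait]  ⇒ S*(3)=46.3340
t_2: node(2,0) S=54.2329 payoff=52.0071 vs cont=51.8866 → 52.0071 [stop]  node(2,1) S=74.3000 payoff=31.9400 vs cont=34.2765 → 34.2765 [wait]  node(2,2) S=101.7922 payoff=4.4478 vs cont=17.5138 → 17.5138 [wait]  ⇒ S*(2)=54.2329
t_1: node(1,0) S=63.4784 payoff=42.7616 vs cont=43.6023 → 43.6023 [wait]  node(1,1) S=86.9665 payoff=19.2735 vs cont=26.3657 → 26.3657 [wait]  ⇒ S*(1)=-
t_0: node(0,0) S=74.3000 payoff=31.9400 vs cont=35.4481 → 35.4481 [wait]  ⇒ S*(0)=-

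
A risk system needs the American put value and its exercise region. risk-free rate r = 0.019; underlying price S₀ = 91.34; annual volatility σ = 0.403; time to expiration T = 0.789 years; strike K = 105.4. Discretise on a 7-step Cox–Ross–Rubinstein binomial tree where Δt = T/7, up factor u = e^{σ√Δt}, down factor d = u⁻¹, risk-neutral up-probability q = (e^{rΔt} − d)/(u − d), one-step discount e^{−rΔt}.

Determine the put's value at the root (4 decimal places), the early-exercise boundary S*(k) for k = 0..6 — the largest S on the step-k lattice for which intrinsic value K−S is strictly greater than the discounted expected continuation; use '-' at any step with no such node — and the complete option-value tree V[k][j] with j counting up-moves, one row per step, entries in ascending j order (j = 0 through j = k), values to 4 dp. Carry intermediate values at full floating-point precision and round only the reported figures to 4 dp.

price = 20.9722
boundary = - - - 60.8670 69.6854 79.7814 91.3400
tree:
20.9722
28.0023 13.2697
36.0475 19.2057 6.7458
44.5330 26.7988 10.8707 2.2012
52.2354 35.7146 17.0311 4.0870 0.1195
58.9631 44.5330 25.6186 7.5832 0.2277 0.0000
64.8395 52.2354 35.7146 14.0600 0.4338 0.0000 0.0000
69.9722 58.9631 44.5330 25.6186 0.8267 0.0000 0.0000 0.0000

Δt=0.11271  u=1.14488  d=0.87345  q=0.47413  discount=0.99786
step 7 (expiry): payoffs max(K−S,0) = 69.9722 58.9631 44.5330 25.6186 0.8267 0.0000 0.0000 0.0000
step 6: (k=6,j=0): S=40.5605, (K−S)⁺=64.8395, hold=64.6140 ⇒ V=64.8395 exercise | (k=6,j=1): S=53.1646, (K−S)⁺=52.2354, hold=52.0099 ⇒ V=52.2354 exercise | (k=6,j=2): S=69.6854, (K−S)⁺=35.7146, hold=35.4891 ⇒ V=35.7146 exercise | (k=6,j=3): S=91.3400, (K−S)⁺=14.0600, hold=13.8345 ⇒ V=14.0600 exercise | (k=6,j=4): S=119.7237, (K−S)⁺=0.0000, hold=0.4338 ⇒ V=0.4338 continue | (k=6,j=5): S=156.9276, (K−S)⁺=0.0000, hold=0.0000 ⇒ V=0.0000 continue | (k=6,j=6): S=205.6926, (K−S)⁺=0.0000, hold=0.0000 ⇒ V=0.0000 continue  boundary S*=91.3400
step 5: (k=5,j=0): S=46.4369, (K−S)⁺=58.9631, hold=58.7376 ⇒ V=58.9631 exercise | (k=5,j=1): S=60.8670, (K−S)⁺=44.5330, hold=44.3075 ⇒ V=44.5330 exercise | (k=5,j=2): S=79.7814, (K−S)⁺=25.6186, hold=25.3932 ⇒ V=25.6186 exercise | (k=5,j=3): S=104.5733, (K−S)⁺=0.8267, hold=7.5832 ⇒ V=7.5832 continue | (k=5,j=4): S=137.0692, (K−S)⁺=0.0000, hold=0.2277 ⇒ V=0.2277 continue | (k=5,j=5): S=179.6632, (K−S)⁺=0.0000, hold=0.0000 ⇒ V=0.0000 continue  boundary S*=79.7814
step 4: (k=4,j=0): S=53.1646, (K−S)⁺=52.2354, hold=52.0099 ⇒ V=52.2354 exercise | (k=4,j=1): S=69.6854, (K−S)⁺=35.7146, hold=35.4891 ⇒ V=35.7146 exercise | (k=4,j=2): S=91.3400, (K−S)⁺=14.0600, hold=17.0311 ⇒ V=17.0311 continue | (k=4,j=3): S=119.7237, (K−S)⁺=0.0000, hold=4.0870 ⇒ V=4.0870 continue | (k=4,j=4): S=156.9276, (K−S)⁺=0.0000, hold=0.1195 ⇒ V=0.1195 continue  boundary S*=69.6854
step 3: (k=3,j=0): S=60.8670, (K−S)⁺=44.5330, hold=44.3075 ⇒ V=44.5330 exercise | (k=3,j=1): S=79.7814, (K−S)⁺=25.6186, hold=26.7988 ⇒ V=26.7988 continue | (k=3,j=2): S=104.5733, (K−S)⁺=0.8267, hold=10.8707 ⇒ V=10.8707 continue | (k=3,j=3): S=137.0692, (K−S)⁺=0.0000, hold=2.2012 ⇒ V=2.2012 continue  boundary S*=60.8670
step 2: (k=2,j=0): S=69.6854, (K−S)⁺=35.7146, hold=36.0475 ⇒ V=36.0475 continue | (k=2,j=1): S=91.3400, (K−S)⁺=14.0600, hold=19.2057 ⇒ V=19.2057 continue | (k=2,j=2): S=119.7237, (K−S)⁺=0.0000, hold=6.7458 ⇒ V=6.7458 continue  boundary S*=-
step 1: (k=1,j=0): S=79.7814, (K−S)⁺=25.6186, hold=28.0023 ⇒ V=28.0023 continue | (k=1,j=1): S=104.5733, (K−S)⁺=0.8267, hold=13.2697 ⇒ V=13.2697 continue  boundary S*=-
step 0: (k=0,j=0): S=91.3400, (K−S)⁺=14.0600, hold=20.9722 ⇒ V=20.9722 continue  boundary S*=-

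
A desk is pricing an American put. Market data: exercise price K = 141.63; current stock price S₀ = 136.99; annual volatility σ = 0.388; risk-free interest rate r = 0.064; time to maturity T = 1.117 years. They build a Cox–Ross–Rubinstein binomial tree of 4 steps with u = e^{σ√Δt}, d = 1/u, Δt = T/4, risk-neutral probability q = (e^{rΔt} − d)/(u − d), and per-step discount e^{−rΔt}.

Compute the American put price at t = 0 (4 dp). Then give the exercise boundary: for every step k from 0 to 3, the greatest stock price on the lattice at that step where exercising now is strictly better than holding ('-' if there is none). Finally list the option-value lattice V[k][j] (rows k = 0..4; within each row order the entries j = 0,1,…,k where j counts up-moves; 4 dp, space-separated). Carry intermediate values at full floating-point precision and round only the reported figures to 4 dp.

price = 20.6313
boundary = - - 90.9071 111.5946
tree:
20.6313
33.0666 8.5771
50.7229 16.0894 1.1527
67.5754 30.0354 2.3127 0.0000
81.3037 50.7229 4.6400 0.0000 0.0000

Δt=0.27925  u=1.22757  d=0.81462  q=0.49259  discount=0.98229
step 4 (expiry): payoffs max(K−S,0) = 81.3037 50.7229 4.6400 0.0000 0.0000
step 3: (k=3,j=0): S=74.0546, (K−S)⁺=67.5754, hold=65.0667 ⇒ V=67.5754 exercise | (k=3,j=1): S=111.5946, (K−S)⁺=30.0354, hold=27.5267 ⇒ V=30.0354 exercise | (k=3,j=2): S=168.1646, (K−S)⁺=0.0000, hold=2.3127 ⇒ V=2.3127 continue | (k=3,j=3): S=253.4112, (K−S)⁺=0.0000, hold=0.0000 ⇒ V=0.0000 continue  boundary S*=111.5946
step 2: (k=2,j=0): S=90.9071, (K−S)⁺=50.7229, hold=48.2142 ⇒ V=50.7229 exercise | (k=2,j=1): S=136.9900, (K−S)⁺=4.6400, hold=16.0894 ⇒ V=16.0894 continue | (k=2,j=2): S=206.4335, (K−S)⁺=0.0000, hold=1.1527 ⇒ V=1.1527 continue  boundary S*=90.9071
step 1: (k=1,j=0): S=111.5946, (K−S)⁺=30.0354, hold=33.0666 ⇒ V=33.0666 continue | (k=1,j=1): S=168.1646, (K−S)⁺=0.0000, hold=8.5771 ⇒ V=8.5771 continue  boundary S*=-
step 0: (k=0,j=0): S=136.9900, (K−S)⁺=4.6400, hold=20.6313 ⇒ V=20.6313 continue  boundary S*=-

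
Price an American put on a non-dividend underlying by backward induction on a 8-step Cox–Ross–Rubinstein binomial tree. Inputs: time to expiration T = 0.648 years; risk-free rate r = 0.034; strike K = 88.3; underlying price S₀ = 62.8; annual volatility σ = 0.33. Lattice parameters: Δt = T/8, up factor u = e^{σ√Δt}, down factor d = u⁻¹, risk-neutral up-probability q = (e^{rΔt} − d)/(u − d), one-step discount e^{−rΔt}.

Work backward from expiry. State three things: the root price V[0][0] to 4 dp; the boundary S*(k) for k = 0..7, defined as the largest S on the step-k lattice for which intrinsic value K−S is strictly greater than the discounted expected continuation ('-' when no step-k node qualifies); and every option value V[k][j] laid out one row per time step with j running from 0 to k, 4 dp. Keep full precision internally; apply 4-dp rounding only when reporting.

Δt=0.08100, u=1.09847, d=0.91036, q=0.49120, disc=e^(-rΔt)=0.99725
k=8 terminal: V=max(K-S,0) → 58.6756 52.5540 45.1675 36.2546 25.5000 12.5230 0.0000 0.0000 0.0000
k=7: j=0 S=32.5415 intr=55.7585 cont=55.5156 V=55.7585[EX]; j=1 S=39.2659 intr=49.0341 cont=48.7912 V=49.0341[EX]; j=2 S=47.3798 intr=40.9202 cont=40.6773 V=40.9202[EX]; j=3 S=57.1704 intr=31.1296 cont=30.8868 V=31.1296[EX]; j=4 S=68.9840 intr=19.3160 cont=19.0731 V=19.3160[EX]; j=5 S=83.2388 intr=5.0612 cont=6.3542 V=6.3542[hold]; j=6 S=100.4393 intr=0.0000 cont=0.0000 V=0.0000[hold]; j=7 S=121.1940 intr=0.0000 cont=0.0000 V=0.0000[hold]  S*(7)=68.9840
k=6: j=0 S=35.7460 intr=52.5540 cont=52.3112 V=52.5540[EX]; j=1 S=43.1325 intr=45.1675 cont=44.9247 V=45.1675[EX]; j=2 S=52.0454 intr=36.2546 cont=36.0118 V=36.2546[EX]; j=3 S=62.8000 intr=25.5000 cont=25.2572 V=25.5000[EX]; j=4 S=75.7770 intr=12.5230 cont=12.9136 V=12.9136[hold]; j=5 S=91.4355 intr=0.0000 cont=3.2242 V=3.2242[hold]; j=6 S=110.3297 intr=0.0000 cont=0.0000 V=0.0000[hold]  S*(6)=62.8000
k=5: j=0 S=39.2659 intr=49.0341 cont=48.7912 V=49.0341[EX]; j=1 S=47.3798 intr=40.9202 cont=40.6773 V=40.9202[EX]; j=2 S=57.1704 intr=31.1296 cont=30.8868 V=31.1296[EX]; j=3 S=68.9840 intr=19.3160 cont=19.2645 V=19.3160[EX]; j=4 S=83.2388 intr=5.0612 cont=8.1317 V=8.1317[hold]; j=5 S=100.4393 intr=0.0000 cont=1.6359 V=1.6359[hold]  S*(5)=68.9840
k=4: j=0 S=43.1325 intr=45.1675 cont=44.9247 V=45.1675[EX]; j=1 S=52.0454 intr=36.2546 cont=36.0118 V=36.2546[EX]; j=2 S=62.8000 intr=25.5000 cont=25.2572 V=25.5000[EX]; j=3 S=75.7770 intr=12.5230 cont=13.7843 V=13.7843[hold]; j=4 S=91.4355 intr=0.0000 cont=4.9274 V=4.9274[hold]  S*(4)=62.8000
k=3: j=0 S=47.3798 intr=40.9202 cont=40.6773 V=40.9202[EX]; j=1 S=57.1704 intr=31.1296 cont=30.8868 V=31.1296[EX]; j=2 S=68.9840 intr=19.3160 cont=19.6910 V=19.6910[hold]; j=3 S=83.2388 intr=5.0612 cont=9.4079 V=9.4079[hold]  S*(3)=57.1704
k=2: j=0 S=52.0454 intr=36.2546 cont=36.0118 V=36.2546[EX]; j=1 S=62.8000 intr=25.5000 cont=25.4408 V=25.5000[EX]; j=2 S=75.7770 intr=12.5230 cont=14.5997 V=14.5997[hold]  S*(2)=62.8000
k=1: j=0 S=57.1704 intr=31.1296 cont=30.8868 V=31.1296[EX]; j=1 S=68.9840 intr=19.3160 cont=20.0904 V=20.0904[hold]  S*(1)=57.1704
k=0: j=0 S=62.8000 intr=25.5000 cont=25.6365 V=25.6365[hold]  S*(0)=-

price = 25.6365
boundary = - 57.1704 62.8000 57.1704 62.8000 68.9840 62.8000 68.9840
tree:
25.6365
31.1296 20.0904
36.2546 25.5000 14.5997
40.9202 31.1296 19.6910 9.4079
45.1675 36.2546 25.5000 13.7843 4.9274
49.0341 40.9202 31.1296 19.3160 8.1317 1.6359
52.5540 45.1675 36.2546 25.5000 12.9136 3.2242 0.0000
55.7585 49.0341 40.9202 31.1296 19.3160 6.3542 0.0000 0.0000
58.6756 52.5540 45.1675 36.2546 25.5000 12.5230 0.0000 0.0000 0.0000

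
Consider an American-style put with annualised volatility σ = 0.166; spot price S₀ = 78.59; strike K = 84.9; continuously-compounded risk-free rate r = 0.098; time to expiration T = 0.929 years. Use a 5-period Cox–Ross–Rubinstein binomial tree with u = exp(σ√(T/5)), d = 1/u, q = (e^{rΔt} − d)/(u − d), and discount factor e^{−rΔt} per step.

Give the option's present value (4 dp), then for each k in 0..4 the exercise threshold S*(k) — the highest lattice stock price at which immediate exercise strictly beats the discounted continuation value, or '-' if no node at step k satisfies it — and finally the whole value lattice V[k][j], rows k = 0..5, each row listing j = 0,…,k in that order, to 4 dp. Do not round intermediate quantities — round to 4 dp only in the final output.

price = 6.3100
boundary = 78.5900 73.1631 78.5900 73.1631 78.5900
tree:
6.3100
11.7369 3.0180
16.7891 6.3100 1.0078
21.4924 11.7369 2.5241 0.0703
25.8709 16.7891 6.3100 0.1838 0.0000
29.9471 21.4924 11.7369 0.4805 0.0000 0.0000

Δt=0.18580, u=1.07418, d=0.93095, q=0.61041, disc=e^(-rΔt)=0.98196
k=5 terminal: V=max(K-S,0) → 29.9471 21.4924 11.7369 0.4805 0.0000 0.0000
k=4: j=0 S=59.0291 intr=25.8709 cont=24.3390 V=25.8709[EX]; j=1 S=68.1109 intr=16.7891 cont=15.2572 V=16.7891[EX]; j=2 S=78.5900 intr=6.3100 cont=4.7781 V=6.3100[EX]; j=3 S=90.6813 intr=0.0000 cont=0.1838 V=0.1838[hold]; j=4 S=104.6329 intr=0.0000 cont=0.0000 V=0.0000[hold]  S*(4)=78.5900
k=3: j=0 S=63.4076 intr=21.4924 cont=19.9605 V=21.4924[EX]; j=1 S=73.1631 intr=11.7369 cont=10.2050 V=11.7369[EX]; j=2 S=84.4195 intr=0.4805 cont=2.5241 V=2.5241[hold]; j=3 S=97.4077 intr=0.0000 cont=0.0703 V=0.0703[hold]  S*(3)=73.1631
k=2: j=0 S=68.1109 intr=16.7891 cont=15.2572 V=16.7891[EX]; j=1 S=78.5900 intr=6.3100 cont=6.0030 V=6.3100[EX]; j=2 S=90.6813 intr=0.0000 cont=1.0078 V=1.0078[hold]  S*(2)=78.5900
k=1: j=0 S=73.1631 intr=11.7369 cont=10.2050 V=11.7369[EX]; j=1 S=84.4195 intr=0.4805 cont=3.0180 V=3.0180[hold]  S*(1)=73.1631
k=0: j=0 S=78.5900 intr=6.3100 cont=6.2991 V=6.3100[EX]  S*(0)=78.5900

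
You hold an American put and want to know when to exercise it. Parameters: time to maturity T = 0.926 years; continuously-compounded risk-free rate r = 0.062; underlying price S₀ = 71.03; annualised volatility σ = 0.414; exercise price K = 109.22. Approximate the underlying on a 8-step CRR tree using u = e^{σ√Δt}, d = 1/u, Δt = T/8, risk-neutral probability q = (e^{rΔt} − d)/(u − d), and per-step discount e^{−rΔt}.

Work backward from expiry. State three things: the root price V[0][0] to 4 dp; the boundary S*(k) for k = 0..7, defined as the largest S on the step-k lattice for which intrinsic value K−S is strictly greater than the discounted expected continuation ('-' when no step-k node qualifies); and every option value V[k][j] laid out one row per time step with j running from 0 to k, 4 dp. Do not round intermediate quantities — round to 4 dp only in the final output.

price = 38.3944
boundary = - 61.6980 71.0300 61.6980 71.0300 61.6980 71.0300 81.7735
tree:
38.3944
47.5220 29.4706
55.6280 38.1900 20.8401
62.6690 47.5220 28.7534 12.9206
68.7849 55.6280 38.1900 19.3669 6.4097
74.0974 62.6690 47.5220 27.8947 10.7872 1.9537
78.7118 68.7849 55.6280 38.1900 17.6030 3.8609 0.0000
82.7200 74.0974 62.6690 47.5220 27.4465 7.6299 0.0000 0.0000
86.2016 78.7118 68.7849 55.6280 38.1900 15.0779 0.0000 0.0000 0.0000

Δt=0.11575, u=1.15125, d=0.86862, q=0.49033, disc=e^(-rΔt)=0.99285
k=8 terminal: V=max(K-S,0) → 86.2016 78.7118 68.7849 55.6280 38.1900 15.0779 0.0000 0.0000 0.0000
k=7: j=0 S=26.5000 intr=82.7200 cont=81.9390 V=82.7200[EX]; j=1 S=35.1226 intr=74.0974 cont=73.3164 V=74.0974[EX]; j=2 S=46.5510 intr=62.6690 cont=61.8880 V=62.6690[EX]; j=3 S=61.6980 intr=47.5220 cont=46.7410 V=47.5220[EX]; j=4 S=81.7735 intr=27.4465 cont=26.6655 V=27.4465[EX]; j=5 S=108.3814 intr=0.8386 cont=7.6299 V=7.6299[hold]; j=6 S=143.6470 intr=0.0000 cont=0.0000 V=0.0000[hold]; j=7 S=190.3875 intr=0.0000 cont=0.0000 V=0.0000[hold]  S*(7)=81.7735
k=6: j=0 S=30.5082 intr=78.7118 cont=77.9308 V=78.7118[EX]; j=1 S=40.4351 intr=68.7849 cont=68.0039 V=68.7849[EX]; j=2 S=53.5920 intr=55.6280 cont=54.8470 V=55.6280[EX]; j=3 S=71.0300 intr=38.1900 cont=37.4090 V=38.1900[EX]; j=4 S=94.1421 intr=15.0779 cont=17.6030 V=17.6030[hold]; j=5 S=124.7744 intr=0.0000 cont=3.8609 V=3.8609[hold]; j=6 S=165.3741 intr=0.0000 cont=0.0000 V=0.0000[hold]  S*(6)=71.0300
k=5: j=0 S=35.1226 intr=74.0974 cont=73.3164 V=74.0974[EX]; j=1 S=46.5510 intr=62.6690 cont=61.8880 V=62.6690[EX]; j=2 S=61.6980 intr=47.5220 cont=46.7410 V=47.5220[EX]; j=3 S=81.7735 intr=27.4465 cont=27.8947 V=27.8947[hold]; j=4 S=108.3814 intr=0.8386 cont=10.7872 V=10.7872[hold]; j=5 S=143.6470 intr=0.0000 cont=1.9537 V=1.9537[hold]  S*(5)=61.6980
k=4: j=0 S=40.4351 intr=68.7849 cont=68.0039 V=68.7849[EX]; j=1 S=53.5920 intr=55.6280 cont=54.8470 V=55.6280[EX]; j=2 S=71.0300 intr=38.1900 cont=37.6272 V=38.1900[EX]; j=3 S=94.1421 intr=15.0779 cont=19.3669 V=19.3669[hold]; j=4 S=124.7744 intr=0.0000 cont=6.4097 V=6.4097[hold]  S*(4)=71.0300
k=3: j=0 S=46.5510 intr=62.6690 cont=61.8880 V=62.6690[EX]; j=1 S=61.6980 intr=47.5220 cont=46.7410 V=47.5220[EX]; j=2 S=81.7735 intr=27.4465 cont=28.7534 V=28.7534[hold]; j=3 S=108.3814 intr=0.8386 cont=12.9206 V=12.9206[hold]  S*(3)=61.6980
k=2: j=0 S=53.5920 intr=55.6280 cont=54.8470 V=55.6280[EX]; j=1 S=71.0300 intr=38.1900 cont=38.0452 V=38.1900[EX]; j=2 S=94.1421 intr=15.0779 cont=20.8401 V=20.8401[hold]  S*(2)=71.0300
k=1: j=0 S=61.6980 intr=47.5220 cont=46.7410 V=47.5220[EX]; j=1 S=81.7735 intr=27.4465 cont=29.4706 V=29.4706[hold]  S*(1)=61.6980
k=0: j=0 S=71.0300 intr=38.1900 cont=38.3944 V=38.3944[hold]  S*(0)=-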